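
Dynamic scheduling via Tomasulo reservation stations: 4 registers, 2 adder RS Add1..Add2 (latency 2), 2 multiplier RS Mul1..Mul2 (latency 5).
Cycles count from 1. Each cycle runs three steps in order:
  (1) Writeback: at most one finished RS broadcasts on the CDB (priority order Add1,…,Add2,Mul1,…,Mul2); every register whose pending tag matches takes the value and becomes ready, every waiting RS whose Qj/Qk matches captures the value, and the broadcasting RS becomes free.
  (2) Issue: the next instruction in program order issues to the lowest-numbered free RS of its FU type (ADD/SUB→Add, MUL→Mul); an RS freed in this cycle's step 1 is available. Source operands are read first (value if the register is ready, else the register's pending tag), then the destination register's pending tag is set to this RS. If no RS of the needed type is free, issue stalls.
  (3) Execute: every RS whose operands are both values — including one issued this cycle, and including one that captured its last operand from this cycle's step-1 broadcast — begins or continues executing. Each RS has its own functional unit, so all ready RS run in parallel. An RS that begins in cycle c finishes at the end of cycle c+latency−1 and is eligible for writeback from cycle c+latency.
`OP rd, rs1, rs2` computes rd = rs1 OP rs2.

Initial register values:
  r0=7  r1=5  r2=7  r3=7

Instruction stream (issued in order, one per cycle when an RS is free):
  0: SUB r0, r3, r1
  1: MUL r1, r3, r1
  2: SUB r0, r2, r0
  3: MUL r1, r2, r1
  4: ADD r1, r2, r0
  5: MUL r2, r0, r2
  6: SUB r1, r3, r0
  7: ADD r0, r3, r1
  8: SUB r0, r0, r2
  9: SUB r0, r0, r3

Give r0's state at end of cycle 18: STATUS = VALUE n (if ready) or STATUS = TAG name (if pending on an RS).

STATUS = VALUE -33

  c1: issue SUB r0<-Add1  regs: r0:Add1,r1:5,r2:7,r3:7
  c2: issue MUL r1<-Mul1  regs: r0:Add1,r1:Mul1,r2:7,r3:7
  c3: CDB Add1=2; issue SUB r0<-Add1  regs: r0:Add1,r1:Mul1,r2:7,r3:7
  c4: issue MUL r1<-Mul2  regs: r0:Add1,r1:Mul2,r2:7,r3:7
  c5: CDB Add1=5; issue ADD r1<-Add1  regs: r0:5,r1:Add1,r2:7,r3:7
  c6: stall  regs: r0:5,r1:Add1,r2:7,r3:7
  c7: CDB Add1=12; stall  regs: r0:5,r1:12,r2:7,r3:7
  c8: CDB Mul1=35; issue MUL r2<-Mul1  regs: r0:5,r1:12,r2:Mul1,r3:7
  c9: issue SUB r1<-Add1  regs: r0:5,r1:Add1,r2:Mul1,r3:7
  c10: issue ADD r0<-Add2  regs: r0:Add2,r1:Add1,r2:Mul1,r3:7
  c11: CDB Add1=2; issue SUB r0<-Add1  regs: r0:Add1,r1:2,r2:Mul1,r3:7
  c12: stall  regs: r0:Add1,r1:2,r2:Mul1,r3:7
  c13: CDB Add2=9; issue SUB r0<-Add2  regs: r0:Add2,r1:2,r2:Mul1,r3:7
  c14: CDB Mul1=35  regs: r0:Add2,r1:2,r2:35,r3:7
  c15: CDB Mul2=245  regs: r0:Add2,r1:2,r2:35,r3:7
  c16: CDB Add1=-26  regs: r0:Add2,r1:2,r2:35,r3:7
  c17: -  regs: r0:Add2,r1:2,r2:35,r3:7
  c18: CDB Add2=-33  regs: r0:-33,r1:2,r2:35,r3:7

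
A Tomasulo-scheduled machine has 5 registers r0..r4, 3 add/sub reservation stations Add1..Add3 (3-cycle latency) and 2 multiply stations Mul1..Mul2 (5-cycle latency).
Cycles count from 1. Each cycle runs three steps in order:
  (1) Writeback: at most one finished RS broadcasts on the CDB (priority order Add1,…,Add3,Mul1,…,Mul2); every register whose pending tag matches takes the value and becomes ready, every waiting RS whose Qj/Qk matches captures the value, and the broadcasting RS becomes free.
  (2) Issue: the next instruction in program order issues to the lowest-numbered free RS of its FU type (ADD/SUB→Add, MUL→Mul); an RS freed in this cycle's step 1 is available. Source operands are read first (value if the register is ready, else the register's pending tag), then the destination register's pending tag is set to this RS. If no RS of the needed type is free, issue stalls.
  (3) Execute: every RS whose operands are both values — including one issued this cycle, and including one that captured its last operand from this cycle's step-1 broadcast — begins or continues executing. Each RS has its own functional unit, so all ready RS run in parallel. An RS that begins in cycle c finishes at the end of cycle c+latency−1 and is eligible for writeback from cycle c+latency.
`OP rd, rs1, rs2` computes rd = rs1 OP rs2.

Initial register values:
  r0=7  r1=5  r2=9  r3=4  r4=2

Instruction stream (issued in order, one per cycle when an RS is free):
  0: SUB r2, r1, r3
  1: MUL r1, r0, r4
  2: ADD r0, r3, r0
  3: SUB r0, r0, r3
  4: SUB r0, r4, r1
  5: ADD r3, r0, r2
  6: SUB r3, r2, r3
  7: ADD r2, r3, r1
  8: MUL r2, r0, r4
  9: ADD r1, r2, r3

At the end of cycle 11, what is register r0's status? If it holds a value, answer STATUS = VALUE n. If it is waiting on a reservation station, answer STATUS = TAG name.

c1: issue SUB r2<-Add1 | r0:7,r1:5,r2:Add1,r3:4,r4:2
c2: issue MUL r1<-Mul1 | r0:7,r1:Mul1,r2:Add1,r3:4,r4:2
c3: issue ADD r0<-Add2 | r0:Add2,r1:Mul1,r2:Add1,r3:4,r4:2
c4: CDB Add1=1; issue SUB r0<-Add1 | r0:Add1,r1:Mul1,r2:1,r3:4,r4:2
c5: issue SUB r0<-Add3 | r0:Add3,r1:Mul1,r2:1,r3:4,r4:2
c6: CDB Add2=11; issue ADD r3<-Add2 | r0:Add3,r1:Mul1,r2:1,r3:Add2,r4:2
c7: CDB Mul1=14; stall | r0:Add3,r1:14,r2:1,r3:Add2,r4:2
c8: stall | r0:Add3,r1:14,r2:1,r3:Add2,r4:2
c9: CDB Add1=7; issue SUB r3<-Add1 | r0:Add3,r1:14,r2:1,r3:Add1,r4:2
c10: CDB Add3=-12; issue ADD r2<-Add3 | r0:-12,r1:14,r2:Add3,r3:Add1,r4:2
c11: issue MUL r2<-Mul1 | r0:-12,r1:14,r2:Mul1,r3:Add1,r4:2

STATUS = VALUE -12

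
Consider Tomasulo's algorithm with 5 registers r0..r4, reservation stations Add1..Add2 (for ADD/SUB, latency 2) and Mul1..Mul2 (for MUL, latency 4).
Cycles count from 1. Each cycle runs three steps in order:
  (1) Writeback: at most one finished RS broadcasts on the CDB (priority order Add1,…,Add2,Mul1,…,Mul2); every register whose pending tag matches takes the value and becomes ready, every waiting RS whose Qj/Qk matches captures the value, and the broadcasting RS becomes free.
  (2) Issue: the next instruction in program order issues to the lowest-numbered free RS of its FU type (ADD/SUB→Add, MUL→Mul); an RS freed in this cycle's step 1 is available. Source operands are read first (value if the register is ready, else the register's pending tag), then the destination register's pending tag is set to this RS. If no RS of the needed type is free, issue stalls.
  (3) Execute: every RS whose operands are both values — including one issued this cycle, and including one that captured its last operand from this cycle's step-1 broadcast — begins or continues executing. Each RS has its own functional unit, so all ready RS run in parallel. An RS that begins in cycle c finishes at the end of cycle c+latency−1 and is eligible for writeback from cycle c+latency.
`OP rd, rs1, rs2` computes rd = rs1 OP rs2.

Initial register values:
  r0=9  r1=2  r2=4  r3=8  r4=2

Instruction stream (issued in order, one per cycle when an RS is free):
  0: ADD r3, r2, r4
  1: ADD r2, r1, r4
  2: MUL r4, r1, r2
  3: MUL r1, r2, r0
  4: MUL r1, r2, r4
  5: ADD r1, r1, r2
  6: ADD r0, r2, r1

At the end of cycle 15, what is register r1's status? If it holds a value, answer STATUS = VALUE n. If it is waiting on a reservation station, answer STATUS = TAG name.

STATUS = VALUE 36

c1: issue ADD r3<-Add1 | r0:9,r1:2,r2:4,r3:Add1,r4:2
c2: issue ADD r2<-Add2 | r0:9,r1:2,r2:Add2,r3:Add1,r4:2
c3: CDB Add1=6; issue MUL r4<-Mul1 | r0:9,r1:2,r2:Add2,r3:6,r4:Mul1
c4: CDB Add2=4; issue MUL r1<-Mul2 | r0:9,r1:Mul2,r2:4,r3:6,r4:Mul1
c5: stall | r0:9,r1:Mul2,r2:4,r3:6,r4:Mul1
c6: stall | r0:9,r1:Mul2,r2:4,r3:6,r4:Mul1
c7: stall | r0:9,r1:Mul2,r2:4,r3:6,r4:Mul1
c8: CDB Mul1=8; issue MUL r1<-Mul1 | r0:9,r1:Mul1,r2:4,r3:6,r4:8
c9: CDB Mul2=36; issue ADD r1<-Add1 | r0:9,r1:Add1,r2:4,r3:6,r4:8
c10: issue ADD r0<-Add2 | r0:Add2,r1:Add1,r2:4,r3:6,r4:8
c11: - | r0:Add2,r1:Add1,r2:4,r3:6,r4:8
c12: CDB Mul1=32 | r0:Add2,r1:Add1,r2:4,r3:6,r4:8
c13: - | r0:Add2,r1:Add1,r2:4,r3:6,r4:8
c14: CDB Add1=36 | r0:Add2,r1:36,r2:4,r3:6,r4:8
c15: - | r0:Add2,r1:36,r2:4,r3:6,r4:8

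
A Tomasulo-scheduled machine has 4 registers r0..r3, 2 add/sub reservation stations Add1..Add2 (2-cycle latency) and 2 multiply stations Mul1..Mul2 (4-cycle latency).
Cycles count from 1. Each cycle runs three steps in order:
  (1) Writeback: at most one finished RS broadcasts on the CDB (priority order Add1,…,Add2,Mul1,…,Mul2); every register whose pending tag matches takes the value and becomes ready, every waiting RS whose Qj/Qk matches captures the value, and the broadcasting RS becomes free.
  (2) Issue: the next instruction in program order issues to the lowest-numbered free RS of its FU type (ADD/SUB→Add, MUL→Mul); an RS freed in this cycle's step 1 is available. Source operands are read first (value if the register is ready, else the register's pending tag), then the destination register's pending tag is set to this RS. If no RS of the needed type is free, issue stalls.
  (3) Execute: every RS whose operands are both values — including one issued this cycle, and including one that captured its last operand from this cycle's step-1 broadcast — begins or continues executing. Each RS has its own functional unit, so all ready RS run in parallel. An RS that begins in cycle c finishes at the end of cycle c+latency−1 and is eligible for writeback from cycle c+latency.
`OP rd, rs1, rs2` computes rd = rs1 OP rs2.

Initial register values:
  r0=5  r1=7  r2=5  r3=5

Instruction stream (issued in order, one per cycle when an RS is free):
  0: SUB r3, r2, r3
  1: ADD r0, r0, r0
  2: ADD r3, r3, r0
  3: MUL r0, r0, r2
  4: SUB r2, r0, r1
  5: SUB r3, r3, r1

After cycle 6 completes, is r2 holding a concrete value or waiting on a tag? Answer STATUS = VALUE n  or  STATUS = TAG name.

STATUS = TAG Add2

cycle 1: issue SUB r3<-Add1 // r0:5,r1:7,r2:5,r3:Add1
cycle 2: issue ADD r0<-Add2 // r0:Add2,r1:7,r2:5,r3:Add1
cycle 3: CDB Add1=0; issue ADD r3<-Add1 // r0:Add2,r1:7,r2:5,r3:Add1
cycle 4: CDB Add2=10; issue MUL r0<-Mul1 // r0:Mul1,r1:7,r2:5,r3:Add1
cycle 5: issue SUB r2<-Add2 // r0:Mul1,r1:7,r2:Add2,r3:Add1
cycle 6: CDB Add1=10; issue SUB r3<-Add1 // r0:Mul1,r1:7,r2:Add2,r3:Add1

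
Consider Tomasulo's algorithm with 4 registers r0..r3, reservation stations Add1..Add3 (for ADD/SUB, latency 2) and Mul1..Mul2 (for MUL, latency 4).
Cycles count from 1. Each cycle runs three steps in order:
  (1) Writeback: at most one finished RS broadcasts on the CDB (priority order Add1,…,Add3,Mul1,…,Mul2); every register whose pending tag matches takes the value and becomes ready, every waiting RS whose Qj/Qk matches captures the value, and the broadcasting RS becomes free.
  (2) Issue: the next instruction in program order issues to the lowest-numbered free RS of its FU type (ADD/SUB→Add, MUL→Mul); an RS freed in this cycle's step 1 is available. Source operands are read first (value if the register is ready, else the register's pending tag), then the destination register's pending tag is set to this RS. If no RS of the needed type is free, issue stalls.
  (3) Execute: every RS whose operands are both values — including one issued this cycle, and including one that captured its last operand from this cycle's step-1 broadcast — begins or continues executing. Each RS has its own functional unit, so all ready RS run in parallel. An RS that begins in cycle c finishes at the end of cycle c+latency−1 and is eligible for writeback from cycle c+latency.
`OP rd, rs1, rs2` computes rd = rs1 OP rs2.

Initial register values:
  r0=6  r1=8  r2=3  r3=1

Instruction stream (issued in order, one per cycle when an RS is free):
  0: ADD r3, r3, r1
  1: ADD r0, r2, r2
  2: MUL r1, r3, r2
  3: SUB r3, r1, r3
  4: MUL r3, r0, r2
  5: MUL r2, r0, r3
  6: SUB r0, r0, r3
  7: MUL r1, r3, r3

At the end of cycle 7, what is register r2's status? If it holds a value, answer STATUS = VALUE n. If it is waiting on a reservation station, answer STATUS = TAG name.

STATUS = TAG Mul1

  c1: issue ADD r3<-Add1  regs: r0:6,r1:8,r2:3,r3:Add1
  c2: issue ADD r0<-Add2  regs: r0:Add2,r1:8,r2:3,r3:Add1
  c3: CDB Add1=9; issue MUL r1<-Mul1  regs: r0:Add2,r1:Mul1,r2:3,r3:9
  c4: CDB Add2=6; issue SUB r3<-Add1  regs: r0:6,r1:Mul1,r2:3,r3:Add1
  c5: issue MUL r3<-Mul2  regs: r0:6,r1:Mul1,r2:3,r3:Mul2
  c6: stall  regs: r0:6,r1:Mul1,r2:3,r3:Mul2
  c7: CDB Mul1=27; issue MUL r2<-Mul1  regs: r0:6,r1:27,r2:Mul1,r3:Mul2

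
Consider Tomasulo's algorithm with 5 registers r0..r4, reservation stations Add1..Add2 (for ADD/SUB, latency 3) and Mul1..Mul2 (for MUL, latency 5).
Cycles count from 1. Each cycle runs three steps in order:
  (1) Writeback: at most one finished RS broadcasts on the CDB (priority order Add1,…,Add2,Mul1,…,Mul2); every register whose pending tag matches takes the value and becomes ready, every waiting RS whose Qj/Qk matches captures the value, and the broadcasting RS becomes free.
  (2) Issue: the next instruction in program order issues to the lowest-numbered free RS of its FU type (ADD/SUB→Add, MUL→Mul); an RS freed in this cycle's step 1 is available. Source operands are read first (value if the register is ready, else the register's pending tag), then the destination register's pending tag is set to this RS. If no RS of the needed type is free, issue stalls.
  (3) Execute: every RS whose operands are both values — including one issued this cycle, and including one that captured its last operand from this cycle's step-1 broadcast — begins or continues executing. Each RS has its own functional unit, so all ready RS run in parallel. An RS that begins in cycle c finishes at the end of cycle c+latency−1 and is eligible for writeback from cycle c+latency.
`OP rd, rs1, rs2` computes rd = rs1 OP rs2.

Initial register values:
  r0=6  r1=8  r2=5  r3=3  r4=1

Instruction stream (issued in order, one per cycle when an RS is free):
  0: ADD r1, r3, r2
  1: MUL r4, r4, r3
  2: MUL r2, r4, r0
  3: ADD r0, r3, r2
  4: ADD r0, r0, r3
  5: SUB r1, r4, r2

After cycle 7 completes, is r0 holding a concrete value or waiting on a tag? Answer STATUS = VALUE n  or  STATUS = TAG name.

c1: issue ADD r1<-Add1 | r0:6,r1:Add1,r2:5,r3:3,r4:1
c2: issue MUL r4<-Mul1 | r0:6,r1:Add1,r2:5,r3:3,r4:Mul1
c3: issue MUL r2<-Mul2 | r0:6,r1:Add1,r2:Mul2,r3:3,r4:Mul1
c4: CDB Add1=8; issue ADD r0<-Add1 | r0:Add1,r1:8,r2:Mul2,r3:3,r4:Mul1
c5: issue ADD r0<-Add2 | r0:Add2,r1:8,r2:Mul2,r3:3,r4:Mul1
c6: stall | r0:Add2,r1:8,r2:Mul2,r3:3,r4:Mul1
c7: CDB Mul1=3; stall | r0:Add2,r1:8,r2:Mul2,r3:3,r4:3

STATUS = TAG Add2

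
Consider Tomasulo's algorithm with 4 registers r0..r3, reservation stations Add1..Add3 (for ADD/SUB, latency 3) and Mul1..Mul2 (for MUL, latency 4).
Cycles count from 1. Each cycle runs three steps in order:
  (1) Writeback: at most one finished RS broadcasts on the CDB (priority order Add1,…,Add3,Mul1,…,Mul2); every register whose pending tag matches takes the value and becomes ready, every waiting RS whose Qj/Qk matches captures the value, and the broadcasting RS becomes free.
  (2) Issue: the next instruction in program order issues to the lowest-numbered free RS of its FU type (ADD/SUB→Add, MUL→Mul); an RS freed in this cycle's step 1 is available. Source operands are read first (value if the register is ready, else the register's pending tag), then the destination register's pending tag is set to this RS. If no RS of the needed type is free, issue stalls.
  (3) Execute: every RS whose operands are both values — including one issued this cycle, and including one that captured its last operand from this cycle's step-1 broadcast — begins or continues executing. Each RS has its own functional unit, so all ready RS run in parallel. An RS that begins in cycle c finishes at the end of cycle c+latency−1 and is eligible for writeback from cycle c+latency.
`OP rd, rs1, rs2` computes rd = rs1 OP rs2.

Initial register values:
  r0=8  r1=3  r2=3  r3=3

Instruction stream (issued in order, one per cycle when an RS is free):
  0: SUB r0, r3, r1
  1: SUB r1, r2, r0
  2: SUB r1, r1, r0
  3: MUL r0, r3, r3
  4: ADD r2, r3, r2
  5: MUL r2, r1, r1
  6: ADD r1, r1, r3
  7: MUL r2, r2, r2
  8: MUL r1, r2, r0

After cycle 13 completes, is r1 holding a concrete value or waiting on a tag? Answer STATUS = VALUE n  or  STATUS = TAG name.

cycle 1: issue SUB r0<-Add1 // r0:Add1,r1:3,r2:3,r3:3
cycle 2: issue SUB r1<-Add2 // r0:Add1,r1:Add2,r2:3,r3:3
cycle 3: issue SUB r1<-Add3 // r0:Add1,r1:Add3,r2:3,r3:3
cycle 4: CDB Add1=0; issue MUL r0<-Mul1 // r0:Mul1,r1:Add3,r2:3,r3:3
cycle 5: issue ADD r2<-Add1 // r0:Mul1,r1:Add3,r2:Add1,r3:3
cycle 6: issue MUL r2<-Mul2 // r0:Mul1,r1:Add3,r2:Mul2,r3:3
cycle 7: CDB Add2=3; issue ADD r1<-Add2 // r0:Mul1,r1:Add2,r2:Mul2,r3:3
cycle 8: CDB Add1=6; stall // r0:Mul1,r1:Add2,r2:Mul2,r3:3
cycle 9: CDB Mul1=9; issue MUL r2<-Mul1 // r0:9,r1:Add2,r2:Mul1,r3:3
cycle 10: CDB Add3=3; stall // r0:9,r1:Add2,r2:Mul1,r3:3
cycle 11: stall // r0:9,r1:Add2,r2:Mul1,r3:3
cycle 12: stall // r0:9,r1:Add2,r2:Mul1,r3:3
cycle 13: CDB Add2=6; stall // r0:9,r1:6,r2:Mul1,r3:3

STATUS = VALUE 6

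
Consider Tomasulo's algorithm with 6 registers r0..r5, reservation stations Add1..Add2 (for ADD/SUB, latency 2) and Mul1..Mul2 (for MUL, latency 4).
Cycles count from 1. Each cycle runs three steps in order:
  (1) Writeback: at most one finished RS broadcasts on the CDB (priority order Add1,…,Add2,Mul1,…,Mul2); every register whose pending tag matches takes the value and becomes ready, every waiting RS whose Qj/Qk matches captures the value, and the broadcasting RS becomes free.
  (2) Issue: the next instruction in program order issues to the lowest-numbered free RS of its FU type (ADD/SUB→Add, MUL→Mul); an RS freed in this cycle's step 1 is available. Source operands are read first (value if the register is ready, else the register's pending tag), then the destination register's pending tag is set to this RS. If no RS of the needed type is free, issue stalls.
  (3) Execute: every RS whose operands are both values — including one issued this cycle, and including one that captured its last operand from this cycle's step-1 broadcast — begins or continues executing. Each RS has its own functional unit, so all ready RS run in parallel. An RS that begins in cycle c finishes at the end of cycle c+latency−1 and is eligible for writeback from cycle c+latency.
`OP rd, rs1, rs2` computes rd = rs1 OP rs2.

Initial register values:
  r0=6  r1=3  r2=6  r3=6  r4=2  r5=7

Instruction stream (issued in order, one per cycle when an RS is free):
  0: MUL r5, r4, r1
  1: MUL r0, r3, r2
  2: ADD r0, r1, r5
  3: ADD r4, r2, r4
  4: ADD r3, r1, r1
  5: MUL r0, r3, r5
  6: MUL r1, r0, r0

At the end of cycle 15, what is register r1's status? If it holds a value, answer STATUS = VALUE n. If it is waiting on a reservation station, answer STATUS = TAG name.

STATUS = TAG Mul2

  c1: issue MUL r5<-Mul1  regs: r0:6,r1:3,r2:6,r3:6,r4:2,r5:Mul1
  c2: issue MUL r0<-Mul2  regs: r0:Mul2,r1:3,r2:6,r3:6,r4:2,r5:Mul1
  c3: issue ADD r0<-Add1  regs: r0:Add1,r1:3,r2:6,r3:6,r4:2,r5:Mul1
  c4: issue ADD r4<-Add2  regs: r0:Add1,r1:3,r2:6,r3:6,r4:Add2,r5:Mul1
  c5: CDB Mul1=6; stall  regs: r0:Add1,r1:3,r2:6,r3:6,r4:Add2,r5:6
  c6: CDB Add2=8; issue ADD r3<-Add2  regs: r0:Add1,r1:3,r2:6,r3:Add2,r4:8,r5:6
  c7: CDB Add1=9; issue MUL r0<-Mul1  regs: r0:Mul1,r1:3,r2:6,r3:Add2,r4:8,r5:6
  c8: CDB Add2=6; stall  regs: r0:Mul1,r1:3,r2:6,r3:6,r4:8,r5:6
  c9: CDB Mul2=36; issue MUL r1<-Mul2  regs: r0:Mul1,r1:Mul2,r2:6,r3:6,r4:8,r5:6
  c10: -  regs: r0:Mul1,r1:Mul2,r2:6,r3:6,r4:8,r5:6
  c11: -  regs: r0:Mul1,r1:Mul2,r2:6,r3:6,r4:8,r5:6
  c12: CDB Mul1=36  regs: r0:36,r1:Mul2,r2:6,r3:6,r4:8,r5:6
  c13: -  regs: r0:36,r1:Mul2,r2:6,r3:6,r4:8,r5:6
  c14: -  regs: r0:36,r1:Mul2,r2:6,r3:6,r4:8,r5:6
  c15: -  regs: r0:36,r1:Mul2,r2:6,r3:6,r4:8,r5:6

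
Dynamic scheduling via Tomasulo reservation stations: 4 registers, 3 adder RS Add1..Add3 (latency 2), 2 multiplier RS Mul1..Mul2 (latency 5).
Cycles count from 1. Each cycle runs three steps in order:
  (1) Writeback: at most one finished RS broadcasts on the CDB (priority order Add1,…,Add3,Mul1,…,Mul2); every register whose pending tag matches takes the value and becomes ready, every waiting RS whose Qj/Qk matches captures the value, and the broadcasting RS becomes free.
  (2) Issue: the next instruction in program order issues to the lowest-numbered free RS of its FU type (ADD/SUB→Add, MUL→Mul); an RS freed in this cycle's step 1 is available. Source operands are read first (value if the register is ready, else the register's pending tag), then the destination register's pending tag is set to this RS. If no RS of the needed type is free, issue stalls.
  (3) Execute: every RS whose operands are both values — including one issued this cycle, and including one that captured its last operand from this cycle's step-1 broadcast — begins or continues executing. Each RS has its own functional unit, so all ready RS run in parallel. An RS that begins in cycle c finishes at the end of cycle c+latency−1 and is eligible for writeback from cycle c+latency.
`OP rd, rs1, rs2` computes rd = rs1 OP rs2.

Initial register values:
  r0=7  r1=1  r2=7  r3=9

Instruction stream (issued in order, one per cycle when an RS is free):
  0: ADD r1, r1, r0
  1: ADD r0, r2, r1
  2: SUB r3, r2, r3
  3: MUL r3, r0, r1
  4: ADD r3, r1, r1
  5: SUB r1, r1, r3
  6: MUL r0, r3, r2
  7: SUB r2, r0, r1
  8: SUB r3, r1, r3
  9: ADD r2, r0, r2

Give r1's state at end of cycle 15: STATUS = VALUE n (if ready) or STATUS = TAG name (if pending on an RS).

cycle 1: issue ADD r1<-Add1 // r0:7,r1:Add1,r2:7,r3:9
cycle 2: issue ADD r0<-Add2 // r0:Add2,r1:Add1,r2:7,r3:9
cycle 3: CDB Add1=8; issue SUB r3<-Add1 // r0:Add2,r1:8,r2:7,r3:Add1
cycle 4: issue MUL r3<-Mul1 // r0:Add2,r1:8,r2:7,r3:Mul1
cycle 5: CDB Add1=-2; issue ADD r3<-Add1 // r0:Add2,r1:8,r2:7,r3:Add1
cycle 6: CDB Add2=15; issue SUB r1<-Add2 // r0:15,r1:Add2,r2:7,r3:Add1
cycle 7: CDB Add1=16; issue MUL r0<-Mul2 // r0:Mul2,r1:Add2,r2:7,r3:16
cycle 8: issue SUB r2<-Add1 // r0:Mul2,r1:Add2,r2:Add1,r3:16
cycle 9: CDB Add2=-8; issue SUB r3<-Add2 // r0:Mul2,r1:-8,r2:Add1,r3:Add2
cycle 10: issue ADD r2<-Add3 // r0:Mul2,r1:-8,r2:Add3,r3:Add2
cycle 11: CDB Add2=-24 // r0:Mul2,r1:-8,r2:Add3,r3:-24
cycle 12: CDB Mul1=120 // r0:Mul2,r1:-8,r2:Add3,r3:-24
cycle 13: CDB Mul2=112 // r0:112,r1:-8,r2:Add3,r3:-24
cycle 14: - // r0:112,r1:-8,r2:Add3,r3:-24
cycle 15: CDB Add1=120 // r0:112,r1:-8,r2:Add3,r3:-24

STATUS = VALUE -8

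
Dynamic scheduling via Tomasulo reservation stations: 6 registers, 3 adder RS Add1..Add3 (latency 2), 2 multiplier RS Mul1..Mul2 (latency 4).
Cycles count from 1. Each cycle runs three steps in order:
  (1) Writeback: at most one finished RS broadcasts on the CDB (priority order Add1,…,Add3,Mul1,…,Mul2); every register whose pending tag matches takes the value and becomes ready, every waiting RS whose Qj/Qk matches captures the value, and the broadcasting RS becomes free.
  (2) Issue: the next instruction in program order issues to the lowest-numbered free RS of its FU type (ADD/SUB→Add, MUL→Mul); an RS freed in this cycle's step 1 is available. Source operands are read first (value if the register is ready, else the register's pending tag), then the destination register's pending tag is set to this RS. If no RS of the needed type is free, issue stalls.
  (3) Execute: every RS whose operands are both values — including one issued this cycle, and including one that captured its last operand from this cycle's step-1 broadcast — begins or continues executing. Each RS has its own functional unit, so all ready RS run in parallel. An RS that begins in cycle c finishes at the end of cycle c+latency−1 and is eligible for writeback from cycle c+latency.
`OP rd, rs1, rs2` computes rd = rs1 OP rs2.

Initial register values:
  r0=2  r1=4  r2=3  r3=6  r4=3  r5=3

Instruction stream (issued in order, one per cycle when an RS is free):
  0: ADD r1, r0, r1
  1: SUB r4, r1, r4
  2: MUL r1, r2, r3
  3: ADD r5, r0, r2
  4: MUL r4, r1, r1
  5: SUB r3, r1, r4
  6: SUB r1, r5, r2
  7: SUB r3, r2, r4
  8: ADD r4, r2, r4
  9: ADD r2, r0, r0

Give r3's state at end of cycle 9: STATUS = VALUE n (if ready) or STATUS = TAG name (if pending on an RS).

c1: issue ADD r1<-Add1 | r0:2,r1:Add1,r2:3,r3:6,r4:3,r5:3
c2: issue SUB r4<-Add2 | r0:2,r1:Add1,r2:3,r3:6,r4:Add2,r5:3
c3: CDB Add1=6; issue MUL r1<-Mul1 | r0:2,r1:Mul1,r2:3,r3:6,r4:Add2,r5:3
c4: issue ADD r5<-Add1 | r0:2,r1:Mul1,r2:3,r3:6,r4:Add2,r5:Add1
c5: CDB Add2=3; issue MUL r4<-Mul2 | r0:2,r1:Mul1,r2:3,r3:6,r4:Mul2,r5:Add1
c6: CDB Add1=5; issue SUB r3<-Add1 | r0:2,r1:Mul1,r2:3,r3:Add1,r4:Mul2,r5:5
c7: CDB Mul1=18; issue SUB r1<-Add2 | r0:2,r1:Add2,r2:3,r3:Add1,r4:Mul2,r5:5
c8: issue SUB r3<-Add3 | r0:2,r1:Add2,r2:3,r3:Add3,r4:Mul2,r5:5
c9: CDB Add2=2; issue ADD r4<-Add2 | r0:2,r1:2,r2:3,r3:Add3,r4:Add2,r5:5

STATUS = TAG Add3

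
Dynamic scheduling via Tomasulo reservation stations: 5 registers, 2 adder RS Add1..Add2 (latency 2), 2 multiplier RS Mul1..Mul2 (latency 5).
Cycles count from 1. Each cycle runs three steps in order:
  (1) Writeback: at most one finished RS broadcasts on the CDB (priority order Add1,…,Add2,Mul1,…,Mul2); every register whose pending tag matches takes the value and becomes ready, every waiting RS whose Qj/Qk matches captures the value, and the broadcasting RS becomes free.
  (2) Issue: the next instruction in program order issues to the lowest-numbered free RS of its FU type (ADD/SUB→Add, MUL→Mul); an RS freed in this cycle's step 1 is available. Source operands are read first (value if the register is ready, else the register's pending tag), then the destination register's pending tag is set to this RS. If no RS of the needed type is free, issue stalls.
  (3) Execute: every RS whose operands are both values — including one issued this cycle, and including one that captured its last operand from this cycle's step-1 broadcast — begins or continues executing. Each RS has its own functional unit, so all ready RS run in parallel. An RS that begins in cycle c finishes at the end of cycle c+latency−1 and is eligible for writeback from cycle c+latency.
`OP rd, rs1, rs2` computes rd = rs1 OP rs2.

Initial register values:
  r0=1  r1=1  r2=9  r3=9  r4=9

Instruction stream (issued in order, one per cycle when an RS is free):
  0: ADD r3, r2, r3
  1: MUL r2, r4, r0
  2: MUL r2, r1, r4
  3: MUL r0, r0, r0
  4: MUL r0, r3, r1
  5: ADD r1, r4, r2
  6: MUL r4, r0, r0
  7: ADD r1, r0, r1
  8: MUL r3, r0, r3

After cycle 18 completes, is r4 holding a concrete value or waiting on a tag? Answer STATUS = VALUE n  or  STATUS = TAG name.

  c1: issue ADD r3<-Add1  regs: r0:1,r1:1,r2:9,r3:Add1,r4:9
  c2: issue MUL r2<-Mul1  regs: r0:1,r1:1,r2:Mul1,r3:Add1,r4:9
  c3: CDB Add1=18; issue MUL r2<-Mul2  regs: r0:1,r1:1,r2:Mul2,r3:18,r4:9
  c4: stall  regs: r0:1,r1:1,r2:Mul2,r3:18,r4:9
  c5: stall  regs: r0:1,r1:1,r2:Mul2,r3:18,r4:9
  c6: stall  regs: r0:1,r1:1,r2:Mul2,r3:18,r4:9
  c7: CDB Mul1=9; issue MUL r0<-Mul1  regs: r0:Mul1,r1:1,r2:Mul2,r3:18,r4:9
  c8: CDB Mul2=9; issue MUL r0<-Mul2  regs: r0:Mul2,r1:1,r2:9,r3:18,r4:9
  c9: issue ADD r1<-Add1  regs: r0:Mul2,r1:Add1,r2:9,r3:18,r4:9
  c10: stall  regs: r0:Mul2,r1:Add1,r2:9,r3:18,r4:9
  c11: CDB Add1=18; stall  regs: r0:Mul2,r1:18,r2:9,r3:18,r4:9
  c12: CDB Mul1=1; issue MUL r4<-Mul1  regs: r0:Mul2,r1:18,r2:9,r3:18,r4:Mul1
  c13: CDB Mul2=18; issue ADD r1<-Add1  regs: r0:18,r1:Add1,r2:9,r3:18,r4:Mul1
  c14: issue MUL r3<-Mul2  regs: r0:18,r1:Add1,r2:9,r3:Mul2,r4:Mul1
  c15: CDB Add1=36  regs: r0:18,r1:36,r2:9,r3:Mul2,r4:Mul1
  c16: -  regs: r0:18,r1:36,r2:9,r3:Mul2,r4:Mul1
  c17: -  regs: r0:18,r1:36,r2:9,r3:Mul2,r4:Mul1
  c18: CDB Mul1=324  regs: r0:18,r1:36,r2:9,r3:Mul2,r4:324

STATUS = VALUE 324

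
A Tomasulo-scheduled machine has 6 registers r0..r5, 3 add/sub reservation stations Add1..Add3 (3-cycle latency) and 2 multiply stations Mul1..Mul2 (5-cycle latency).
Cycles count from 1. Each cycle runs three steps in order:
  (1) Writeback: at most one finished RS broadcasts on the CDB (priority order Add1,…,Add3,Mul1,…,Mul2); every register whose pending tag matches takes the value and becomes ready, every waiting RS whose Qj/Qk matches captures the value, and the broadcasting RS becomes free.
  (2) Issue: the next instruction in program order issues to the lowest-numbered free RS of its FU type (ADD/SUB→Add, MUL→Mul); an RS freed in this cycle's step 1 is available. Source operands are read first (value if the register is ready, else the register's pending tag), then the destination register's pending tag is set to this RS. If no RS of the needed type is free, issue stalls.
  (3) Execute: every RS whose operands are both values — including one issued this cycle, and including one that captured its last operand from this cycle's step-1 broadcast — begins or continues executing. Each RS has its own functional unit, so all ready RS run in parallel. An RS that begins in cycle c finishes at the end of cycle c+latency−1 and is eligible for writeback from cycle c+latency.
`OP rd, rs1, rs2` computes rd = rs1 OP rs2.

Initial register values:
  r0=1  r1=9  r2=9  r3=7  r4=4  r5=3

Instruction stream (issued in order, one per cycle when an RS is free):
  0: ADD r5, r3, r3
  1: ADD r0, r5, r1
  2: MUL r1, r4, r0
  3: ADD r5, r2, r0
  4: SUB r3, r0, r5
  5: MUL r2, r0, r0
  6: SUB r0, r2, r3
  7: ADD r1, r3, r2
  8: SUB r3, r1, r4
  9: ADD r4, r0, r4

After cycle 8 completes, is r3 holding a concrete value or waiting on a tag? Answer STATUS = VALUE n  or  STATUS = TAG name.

cycle 1: issue ADD r5<-Add1 // r0:1,r1:9,r2:9,r3:7,r4:4,r5:Add1
cycle 2: issue ADD r0<-Add2 // r0:Add2,r1:9,r2:9,r3:7,r4:4,r5:Add1
cycle 3: issue MUL r1<-Mul1 // r0:Add2,r1:Mul1,r2:9,r3:7,r4:4,r5:Add1
cycle 4: CDB Add1=14; issue ADD r5<-Add1 // r0:Add2,r1:Mul1,r2:9,r3:7,r4:4,r5:Add1
cycle 5: issue SUB r3<-Add3 // r0:Add2,r1:Mul1,r2:9,r3:Add3,r4:4,r5:Add1
cycle 6: issue MUL r2<-Mul2 // r0:Add2,r1:Mul1,r2:Mul2,r3:Add3,r4:4,r5:Add1
cycle 7: CDB Add2=23; issue SUB r0<-Add2 // r0:Add2,r1:Mul1,r2:Mul2,r3:Add3,r4:4,r5:Add1
cycle 8: stall // r0:Add2,r1:Mul1,r2:Mul2,r3:Add3,r4:4,r5:Add1

STATUS = TAG Add3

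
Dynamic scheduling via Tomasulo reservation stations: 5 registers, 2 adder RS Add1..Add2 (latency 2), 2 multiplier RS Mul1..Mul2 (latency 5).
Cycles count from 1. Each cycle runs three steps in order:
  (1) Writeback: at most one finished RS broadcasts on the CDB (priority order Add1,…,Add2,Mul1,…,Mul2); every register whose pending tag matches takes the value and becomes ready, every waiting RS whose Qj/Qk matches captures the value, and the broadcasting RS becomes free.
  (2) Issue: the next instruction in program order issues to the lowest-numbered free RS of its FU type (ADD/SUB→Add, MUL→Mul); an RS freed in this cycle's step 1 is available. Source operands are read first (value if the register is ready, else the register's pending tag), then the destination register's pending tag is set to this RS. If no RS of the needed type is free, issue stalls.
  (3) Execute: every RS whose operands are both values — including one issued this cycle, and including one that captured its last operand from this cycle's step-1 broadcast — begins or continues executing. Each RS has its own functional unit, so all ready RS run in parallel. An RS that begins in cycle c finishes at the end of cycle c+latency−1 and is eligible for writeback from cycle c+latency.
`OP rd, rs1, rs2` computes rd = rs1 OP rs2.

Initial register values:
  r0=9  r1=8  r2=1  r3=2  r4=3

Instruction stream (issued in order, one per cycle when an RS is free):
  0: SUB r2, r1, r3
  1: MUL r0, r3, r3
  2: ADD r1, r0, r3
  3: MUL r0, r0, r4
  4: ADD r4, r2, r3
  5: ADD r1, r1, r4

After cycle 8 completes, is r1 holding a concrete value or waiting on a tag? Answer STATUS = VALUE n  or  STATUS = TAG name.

cycle 1: issue SUB r2<-Add1 // r0:9,r1:8,r2:Add1,r3:2,r4:3
cycle 2: issue MUL r0<-Mul1 // r0:Mul1,r1:8,r2:Add1,r3:2,r4:3
cycle 3: CDB Add1=6; issue ADD r1<-Add1 // r0:Mul1,r1:Add1,r2:6,r3:2,r4:3
cycle 4: issue MUL r0<-Mul2 // r0:Mul2,r1:Add1,r2:6,r3:2,r4:3
cycle 5: issue ADD r4<-Add2 // r0:Mul2,r1:Add1,r2:6,r3:2,r4:Add2
cycle 6: stall // r0:Mul2,r1:Add1,r2:6,r3:2,r4:Add2
cycle 7: CDB Add2=8; issue ADD r1<-Add2 // r0:Mul2,r1:Add2,r2:6,r3:2,r4:8
cycle 8: CDB Mul1=4 // r0:Mul2,r1:Add2,r2:6,r3:2,r4:8

STATUS = TAG Add2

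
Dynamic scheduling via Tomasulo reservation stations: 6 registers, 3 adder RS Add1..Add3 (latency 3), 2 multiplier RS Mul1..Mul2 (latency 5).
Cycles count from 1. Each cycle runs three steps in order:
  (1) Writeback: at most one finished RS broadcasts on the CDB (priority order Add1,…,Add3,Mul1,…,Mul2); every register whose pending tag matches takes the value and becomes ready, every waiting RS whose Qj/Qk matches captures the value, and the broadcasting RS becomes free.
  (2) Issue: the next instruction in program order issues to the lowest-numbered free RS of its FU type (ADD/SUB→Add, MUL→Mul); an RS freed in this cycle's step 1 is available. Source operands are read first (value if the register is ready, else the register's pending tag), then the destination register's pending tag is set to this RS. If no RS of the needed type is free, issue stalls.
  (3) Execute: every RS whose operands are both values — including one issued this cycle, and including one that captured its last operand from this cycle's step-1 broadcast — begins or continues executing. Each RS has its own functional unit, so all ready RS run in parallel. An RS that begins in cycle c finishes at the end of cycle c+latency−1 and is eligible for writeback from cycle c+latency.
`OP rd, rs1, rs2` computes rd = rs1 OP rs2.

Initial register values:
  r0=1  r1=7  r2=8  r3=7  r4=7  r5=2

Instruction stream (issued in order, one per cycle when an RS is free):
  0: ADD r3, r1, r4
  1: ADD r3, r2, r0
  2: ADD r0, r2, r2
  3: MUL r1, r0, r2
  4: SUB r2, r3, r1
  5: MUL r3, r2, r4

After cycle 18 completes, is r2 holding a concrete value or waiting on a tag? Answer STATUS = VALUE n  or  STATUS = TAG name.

STATUS = VALUE -119

c1: issue ADD r3<-Add1 | r0:1,r1:7,r2:8,r3:Add1,r4:7,r5:2
c2: issue ADD r3<-Add2 | r0:1,r1:7,r2:8,r3:Add2,r4:7,r5:2
c3: issue ADD r0<-Add3 | r0:Add3,r1:7,r2:8,r3:Add2,r4:7,r5:2
c4: CDB Add1=14; issue MUL r1<-Mul1 | r0:Add3,r1:Mul1,r2:8,r3:Add2,r4:7,r5:2
c5: CDB Add2=9; issue SUB r2<-Add1 | r0:Add3,r1:Mul1,r2:Add1,r3:9,r4:7,r5:2
c6: CDB Add3=16; issue MUL r3<-Mul2 | r0:16,r1:Mul1,r2:Add1,r3:Mul2,r4:7,r5:2
c7: - | r0:16,r1:Mul1,r2:Add1,r3:Mul2,r4:7,r5:2
c8: - | r0:16,r1:Mul1,r2:Add1,r3:Mul2,r4:7,r5:2
c9: - | r0:16,r1:Mul1,r2:Add1,r3:Mul2,r4:7,r5:2
c10: - | r0:16,r1:Mul1,r2:Add1,r3:Mul2,r4:7,r5:2
c11: CDB Mul1=128 | r0:16,r1:128,r2:Add1,r3:Mul2,r4:7,r5:2
c12: - | r0:16,r1:128,r2:Add1,r3:Mul2,r4:7,r5:2
c13: - | r0:16,r1:128,r2:Add1,r3:Mul2,r4:7,r5:2
c14: CDB Add1=-119 | r0:16,r1:128,r2:-119,r3:Mul2,r4:7,r5:2
c15: - | r0:16,r1:128,r2:-119,r3:Mul2,r4:7,r5:2
c16: - | r0:16,r1:128,r2:-119,r3:Mul2,r4:7,r5:2
c17: - | r0:16,r1:128,r2:-119,r3:Mul2,r4:7,r5:2
c18: - | r0:16,r1:128,r2:-119,r3:Mul2,r4:7,r5:2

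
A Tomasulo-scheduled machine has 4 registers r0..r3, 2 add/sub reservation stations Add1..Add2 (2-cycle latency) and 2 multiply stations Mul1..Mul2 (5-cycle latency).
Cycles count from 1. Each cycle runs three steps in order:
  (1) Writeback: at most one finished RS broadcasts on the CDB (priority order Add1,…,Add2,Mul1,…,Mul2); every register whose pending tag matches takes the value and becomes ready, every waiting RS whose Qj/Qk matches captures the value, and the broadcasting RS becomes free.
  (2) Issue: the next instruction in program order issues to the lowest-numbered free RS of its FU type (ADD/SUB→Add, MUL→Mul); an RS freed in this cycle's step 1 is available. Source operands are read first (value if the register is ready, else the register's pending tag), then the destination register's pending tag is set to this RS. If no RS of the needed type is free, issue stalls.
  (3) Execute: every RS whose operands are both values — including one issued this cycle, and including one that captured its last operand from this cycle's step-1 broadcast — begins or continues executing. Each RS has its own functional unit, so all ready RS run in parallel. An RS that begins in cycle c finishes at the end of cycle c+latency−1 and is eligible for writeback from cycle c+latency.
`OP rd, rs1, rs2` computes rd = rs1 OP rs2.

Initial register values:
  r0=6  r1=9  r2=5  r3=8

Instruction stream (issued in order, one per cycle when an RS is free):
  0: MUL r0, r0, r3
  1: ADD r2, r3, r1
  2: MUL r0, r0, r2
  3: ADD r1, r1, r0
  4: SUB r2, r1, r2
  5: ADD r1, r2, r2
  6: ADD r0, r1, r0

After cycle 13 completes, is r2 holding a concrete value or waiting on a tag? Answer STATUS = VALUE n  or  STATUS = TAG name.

c1: issue MUL r0<-Mul1 | r0:Mul1,r1:9,r2:5,r3:8
c2: issue ADD r2<-Add1 | r0:Mul1,r1:9,r2:Add1,r3:8
c3: issue MUL r0<-Mul2 | r0:Mul2,r1:9,r2:Add1,r3:8
c4: CDB Add1=17; issue ADD r1<-Add1 | r0:Mul2,r1:Add1,r2:17,r3:8
c5: issue SUB r2<-Add2 | r0:Mul2,r1:Add1,r2:Add2,r3:8
c6: CDB Mul1=48; stall | r0:Mul2,r1:Add1,r2:Add2,r3:8
c7: stall | r0:Mul2,r1:Add1,r2:Add2,r3:8
c8: stall | r0:Mul2,r1:Add1,r2:Add2,r3:8
c9: stall | r0:Mul2,r1:Add1,r2:Add2,r3:8
c10: stall | r0:Mul2,r1:Add1,r2:Add2,r3:8
c11: CDB Mul2=816; stall | r0:816,r1:Add1,r2:Add2,r3:8
c12: stall | r0:816,r1:Add1,r2:Add2,r3:8
c13: CDB Add1=825; issue ADD r1<-Add1 | r0:816,r1:Add1,r2:Add2,r3:8

STATUS = TAG Add2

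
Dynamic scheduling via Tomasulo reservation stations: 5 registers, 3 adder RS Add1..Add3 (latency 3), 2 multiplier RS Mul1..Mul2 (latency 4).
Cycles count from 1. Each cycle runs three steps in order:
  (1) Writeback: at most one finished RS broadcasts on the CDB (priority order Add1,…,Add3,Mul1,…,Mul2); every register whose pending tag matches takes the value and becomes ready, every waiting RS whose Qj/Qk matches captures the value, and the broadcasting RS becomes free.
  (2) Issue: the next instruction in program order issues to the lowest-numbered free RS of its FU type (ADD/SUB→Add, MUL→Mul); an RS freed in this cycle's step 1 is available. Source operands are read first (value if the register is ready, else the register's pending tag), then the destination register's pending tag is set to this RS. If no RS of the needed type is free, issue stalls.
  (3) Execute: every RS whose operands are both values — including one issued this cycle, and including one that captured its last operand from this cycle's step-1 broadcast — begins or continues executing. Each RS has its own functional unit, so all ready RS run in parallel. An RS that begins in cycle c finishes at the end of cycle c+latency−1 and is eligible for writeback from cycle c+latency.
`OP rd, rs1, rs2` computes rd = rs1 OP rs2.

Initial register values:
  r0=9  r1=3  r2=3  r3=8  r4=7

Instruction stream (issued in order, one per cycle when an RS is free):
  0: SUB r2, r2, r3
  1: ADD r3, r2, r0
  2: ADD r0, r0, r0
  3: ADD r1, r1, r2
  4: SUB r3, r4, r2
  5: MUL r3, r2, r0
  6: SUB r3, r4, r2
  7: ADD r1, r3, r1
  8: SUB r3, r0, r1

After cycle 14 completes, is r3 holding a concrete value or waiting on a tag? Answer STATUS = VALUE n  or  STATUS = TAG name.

c1: issue SUB r2<-Add1 | r0:9,r1:3,r2:Add1,r3:8,r4:7
c2: issue ADD r3<-Add2 | r0:9,r1:3,r2:Add1,r3:Add2,r4:7
c3: issue ADD r0<-Add3 | r0:Add3,r1:3,r2:Add1,r3:Add2,r4:7
c4: CDB Add1=-5; issue ADD r1<-Add1 | r0:Add3,r1:Add1,r2:-5,r3:Add2,r4:7
c5: stall | r0:Add3,r1:Add1,r2:-5,r3:Add2,r4:7
c6: CDB Add3=18; issue SUB r3<-Add3 | r0:18,r1:Add1,r2:-5,r3:Add3,r4:7
c7: CDB Add1=-2; issue MUL r3<-Mul1 | r0:18,r1:-2,r2:-5,r3:Mul1,r4:7
c8: CDB Add2=4; issue SUB r3<-Add1 | r0:18,r1:-2,r2:-5,r3:Add1,r4:7
c9: CDB Add3=12; issue ADD r1<-Add2 | r0:18,r1:Add2,r2:-5,r3:Add1,r4:7
c10: issue SUB r3<-Add3 | r0:18,r1:Add2,r2:-5,r3:Add3,r4:7
c11: CDB Add1=12 | r0:18,r1:Add2,r2:-5,r3:Add3,r4:7
c12: CDB Mul1=-90 | r0:18,r1:Add2,r2:-5,r3:Add3,r4:7
c13: - | r0:18,r1:Add2,r2:-5,r3:Add3,r4:7
c14: CDB Add2=10 | r0:18,r1:10,r2:-5,r3:Add3,r4:7

STATUS = TAG Add3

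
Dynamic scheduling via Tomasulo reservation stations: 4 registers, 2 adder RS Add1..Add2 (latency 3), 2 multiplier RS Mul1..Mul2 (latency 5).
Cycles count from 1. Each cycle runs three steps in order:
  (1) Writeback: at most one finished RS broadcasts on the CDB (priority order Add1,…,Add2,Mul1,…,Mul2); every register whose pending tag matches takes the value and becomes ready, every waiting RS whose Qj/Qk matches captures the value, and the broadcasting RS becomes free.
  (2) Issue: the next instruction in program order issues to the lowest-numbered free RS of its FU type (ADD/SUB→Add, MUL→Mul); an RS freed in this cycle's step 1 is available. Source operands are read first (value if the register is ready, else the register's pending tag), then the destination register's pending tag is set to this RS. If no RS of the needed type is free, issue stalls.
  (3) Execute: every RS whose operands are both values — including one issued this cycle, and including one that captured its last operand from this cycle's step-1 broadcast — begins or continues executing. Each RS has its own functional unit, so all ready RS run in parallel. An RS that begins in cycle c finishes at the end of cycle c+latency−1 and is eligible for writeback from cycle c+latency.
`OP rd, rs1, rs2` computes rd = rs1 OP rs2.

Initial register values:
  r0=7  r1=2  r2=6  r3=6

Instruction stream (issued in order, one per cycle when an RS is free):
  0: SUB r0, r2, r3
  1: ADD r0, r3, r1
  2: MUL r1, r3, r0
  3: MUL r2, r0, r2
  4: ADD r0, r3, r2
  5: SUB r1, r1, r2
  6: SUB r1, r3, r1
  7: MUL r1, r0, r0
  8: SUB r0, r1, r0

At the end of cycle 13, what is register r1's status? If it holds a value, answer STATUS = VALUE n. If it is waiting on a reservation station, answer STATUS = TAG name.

STATUS = TAG Add2

cycle 1: issue SUB r0<-Add1 // r0:Add1,r1:2,r2:6,r3:6
cycle 2: issue ADD r0<-Add2 // r0:Add2,r1:2,r2:6,r3:6
cycle 3: issue MUL r1<-Mul1 // r0:Add2,r1:Mul1,r2:6,r3:6
cycle 4: CDB Add1=0; issue MUL r2<-Mul2 // r0:Add2,r1:Mul1,r2:Mul2,r3:6
cycle 5: CDB Add2=8; issue ADD r0<-Add1 // r0:Add1,r1:Mul1,r2:Mul2,r3:6
cycle 6: issue SUB r1<-Add2 // r0:Add1,r1:Add2,r2:Mul2,r3:6
cycle 7: stall // r0:Add1,r1:Add2,r2:Mul2,r3:6
cycle 8: stall // r0:Add1,r1:Add2,r2:Mul2,r3:6
cycle 9: stall // r0:Add1,r1:Add2,r2:Mul2,r3:6
cycle 10: CDB Mul1=48; stall // r0:Add1,r1:Add2,r2:Mul2,r3:6
cycle 11: CDB Mul2=48; stall // r0:Add1,r1:Add2,r2:48,r3:6
cycle 12: stall // r0:Add1,r1:Add2,r2:48,r3:6
cycle 13: stall // r0:Add1,r1:Add2,r2:48,r3:6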